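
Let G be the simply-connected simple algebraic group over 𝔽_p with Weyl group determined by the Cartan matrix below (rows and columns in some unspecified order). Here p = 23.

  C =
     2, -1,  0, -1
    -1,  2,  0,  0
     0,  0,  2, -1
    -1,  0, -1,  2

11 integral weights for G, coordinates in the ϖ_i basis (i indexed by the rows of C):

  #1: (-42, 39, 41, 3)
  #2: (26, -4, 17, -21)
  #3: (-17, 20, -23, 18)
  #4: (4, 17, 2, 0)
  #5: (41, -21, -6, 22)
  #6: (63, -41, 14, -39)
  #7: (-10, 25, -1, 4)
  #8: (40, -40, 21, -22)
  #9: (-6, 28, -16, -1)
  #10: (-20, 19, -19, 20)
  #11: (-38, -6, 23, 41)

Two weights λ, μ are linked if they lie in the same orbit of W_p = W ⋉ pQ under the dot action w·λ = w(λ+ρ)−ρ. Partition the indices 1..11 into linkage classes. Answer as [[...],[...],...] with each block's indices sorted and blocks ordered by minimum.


Type A_4, rank 4, |W|=120; reorder rows/cols to standard.

λ_j+ρ reflected into Ā_23 (⟨·,θ^∨⟩≤23); 4-tuples as given:

    λ_1+ρ ↦ (5, 14, 1, 0)
    λ_2+ρ ↦ (3, 1, 2, 16)
    λ_3+ρ ↦ (3, 1, 2, 16)
    λ_4+ρ ↦ (5, 14, 1, 0)
    λ_5+ρ ↦ (5, 14, 1, 0)
    λ_6+ρ ↦ (14, 3, 0, 1)
    λ_7+ρ ↦ (5, 14, 1, 0)
    λ_8+ρ ↦ (3, 1, 2, 16)
    λ_9+ρ ↦ (14, 3, 0, 1)
    λ_10+ρ ↦ (3, 1, 2, 16)
    λ_11+ρ ↦ (5, 14, 1, 0)

These 11 weights hit 3 W_23-dot-orbits; sizes (5, 4, 2):

[[1, 4, 5, 7, 11], [2, 3, 8, 10], [6, 9]]


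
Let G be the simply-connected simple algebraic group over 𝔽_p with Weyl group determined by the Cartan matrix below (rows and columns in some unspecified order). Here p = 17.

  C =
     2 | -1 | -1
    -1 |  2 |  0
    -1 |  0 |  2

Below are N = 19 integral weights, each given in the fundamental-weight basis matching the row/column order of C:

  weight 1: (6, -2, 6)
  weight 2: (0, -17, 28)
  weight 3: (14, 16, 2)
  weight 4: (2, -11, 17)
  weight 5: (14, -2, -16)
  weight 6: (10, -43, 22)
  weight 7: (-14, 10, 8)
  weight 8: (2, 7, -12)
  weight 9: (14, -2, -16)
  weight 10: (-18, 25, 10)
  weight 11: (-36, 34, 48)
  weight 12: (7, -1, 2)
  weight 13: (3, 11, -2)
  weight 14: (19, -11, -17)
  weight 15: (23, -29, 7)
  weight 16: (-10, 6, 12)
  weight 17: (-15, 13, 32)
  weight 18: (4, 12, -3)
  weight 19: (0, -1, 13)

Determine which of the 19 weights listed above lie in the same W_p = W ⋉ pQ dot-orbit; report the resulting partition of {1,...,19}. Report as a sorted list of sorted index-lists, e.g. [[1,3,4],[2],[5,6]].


C ↔ A_3 under row/col permutation; |W(A_3)| = 24.

Alcove-folded reps (p=17, 19 weights, presented ϖ-order):

    λ_1 → (6, 1, 7)
    λ_2 → (3, 12, 1)
    λ_3 → (1, 0, 14)
    λ_4 → (6, 1, 7)
    λ_5 → (1, 0, 14)
    λ_6 → (8, 0, 3)
    λ_7 → (7, 2, 4)
    λ_8 → (8, 0, 3)
    λ_9 → (1, 0, 14)
    λ_10 → (8, 0, 3)
    λ_11 → (1, 0, 14)
    λ_12 → (8, 0, 3)
    λ_13 → (3, 12, 1)
    λ_14 → (6, 1, 7)
    λ_15 → (7, 2, 4)
    λ_16 → (7, 2, 4)
    λ_17 → (2, 14, 1)
    λ_18 → (3, 12, 1)
    λ_19 → (1, 0, 14)

Partition of {1..19} into 6 W_17-dot-orbits:

[[1, 4, 14], [2, 13, 18], [3, 5, 9, 11, 19], [6, 8, 10, 12], [7, 15, 16], [17]]


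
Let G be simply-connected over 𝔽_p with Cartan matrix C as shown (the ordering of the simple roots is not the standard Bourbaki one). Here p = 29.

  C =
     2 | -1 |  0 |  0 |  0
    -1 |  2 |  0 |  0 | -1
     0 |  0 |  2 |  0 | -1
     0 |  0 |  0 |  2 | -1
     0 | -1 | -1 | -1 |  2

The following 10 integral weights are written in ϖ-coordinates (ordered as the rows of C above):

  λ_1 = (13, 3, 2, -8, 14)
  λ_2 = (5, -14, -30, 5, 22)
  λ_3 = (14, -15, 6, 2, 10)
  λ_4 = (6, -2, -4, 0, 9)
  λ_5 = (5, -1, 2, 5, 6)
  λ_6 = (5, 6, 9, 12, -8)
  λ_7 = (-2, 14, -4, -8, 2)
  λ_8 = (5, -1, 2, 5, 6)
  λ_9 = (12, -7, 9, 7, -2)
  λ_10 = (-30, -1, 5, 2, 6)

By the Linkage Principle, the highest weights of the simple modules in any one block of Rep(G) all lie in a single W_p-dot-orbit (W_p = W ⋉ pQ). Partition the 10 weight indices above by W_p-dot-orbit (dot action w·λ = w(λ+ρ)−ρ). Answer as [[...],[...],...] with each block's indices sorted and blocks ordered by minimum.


Dynkin diagram of C (from the 8 off-diagonal −1 entries): D_5.

Ā_29 reps of the 10 weights (D_5, coords as presented):

  [1] (1, 7, 4, 0, 3)
  [2] (6, 0, 3, 6, 7)
  [3] (1, 7, 4, 0, 3)
  [4] (6, 1, 3, 1, 6)
  [5] (6, 0, 3, 6, 7)
  [6] (6, 0, 3, 6, 7)
  [7] (1, 7, 4, 0, 3)
  [8] (6, 0, 3, 6, 7)
  [9] (6, 1, 3, 1, 6)
  [10] (6, 0, 3, 6, 7)

Partition of {1..10} into 3 W_29-dot-orbits:

[[1, 3, 7], [2, 5, 6, 8, 10], [4, 9]]


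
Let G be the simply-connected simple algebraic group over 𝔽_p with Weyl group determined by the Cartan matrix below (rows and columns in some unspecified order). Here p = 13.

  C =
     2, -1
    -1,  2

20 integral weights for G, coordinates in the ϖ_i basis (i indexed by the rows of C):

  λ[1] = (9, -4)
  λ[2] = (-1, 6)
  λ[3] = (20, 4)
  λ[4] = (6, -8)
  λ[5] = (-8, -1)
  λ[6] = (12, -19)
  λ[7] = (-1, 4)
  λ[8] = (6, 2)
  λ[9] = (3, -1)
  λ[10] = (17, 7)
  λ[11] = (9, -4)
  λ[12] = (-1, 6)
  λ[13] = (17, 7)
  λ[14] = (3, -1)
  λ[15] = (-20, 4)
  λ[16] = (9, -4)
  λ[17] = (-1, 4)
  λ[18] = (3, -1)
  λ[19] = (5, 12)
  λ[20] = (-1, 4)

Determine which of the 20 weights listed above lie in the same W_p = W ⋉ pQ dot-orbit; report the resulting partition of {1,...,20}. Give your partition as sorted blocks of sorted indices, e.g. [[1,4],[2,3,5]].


A_2 Cartan matrix, 2 simple roots permuted; ρ=(1,1).

λ_j+ρ reflected into Ā_13 (⟨·,θ^∨⟩≤13); 2-tuples as given:

  λ_1 → (7, 3) · λ_2 → (0, 7) · λ_3 → (0, 8) · λ_4 → (0, 7) · λ_5 → (0, 7) · λ_6 → (0, 8) · λ_7 → (0, 5) · λ_8 → (7, 3) · λ_9 → (4, 0) · λ_10 → (0, 5) · λ_11 → (7, 3) · λ_12 → (0, 7) · λ_13 → (0, 5) · λ_14 → (4, 0) · λ_15 → (1, 7) · λ_16 → (7, 3) · λ_17 → (0, 5) · λ_18 → (4, 0) · λ_19 → (0, 7) · λ_20 → (0, 5)

6 distinct reps among the 20 weights ⇒ 6 W_13-linkage classes:

[[1, 8, 11, 16], [2, 4, 5, 12, 19], [3, 6], [7, 10, 13, 17, 20], [9, 14, 18], [15]]


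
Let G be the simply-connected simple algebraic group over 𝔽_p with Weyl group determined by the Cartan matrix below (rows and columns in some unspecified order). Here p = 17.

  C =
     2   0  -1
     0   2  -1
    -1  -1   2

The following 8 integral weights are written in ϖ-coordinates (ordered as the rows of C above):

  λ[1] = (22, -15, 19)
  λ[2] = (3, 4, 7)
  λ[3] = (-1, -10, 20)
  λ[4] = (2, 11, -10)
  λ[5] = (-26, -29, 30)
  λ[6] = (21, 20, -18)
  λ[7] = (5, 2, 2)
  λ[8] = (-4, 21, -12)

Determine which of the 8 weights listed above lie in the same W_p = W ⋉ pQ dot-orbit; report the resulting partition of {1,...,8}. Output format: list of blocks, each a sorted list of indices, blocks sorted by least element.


A_3 Cartan matrix, 3 simple roots permuted; ρ=(1,1,1).

Ā_17 reps of the 8 weights (A_3, coords as presented):

  λ_1 → (6, 3, 3) · λ_2 → (4, 5, 8) · λ_3 → (4, 5, 8) · λ_4 → (6, 3, 3) · λ_5 → (6, 3, 3) · λ_6 → (4, 5, 8) · λ_7 → (6, 3, 3) · λ_8 → (6, 3, 3)

These 8 weights hit 2 W_17-dot-orbits; sizes (5, 3):

[[1, 4, 5, 7, 8], [2, 3, 6]]


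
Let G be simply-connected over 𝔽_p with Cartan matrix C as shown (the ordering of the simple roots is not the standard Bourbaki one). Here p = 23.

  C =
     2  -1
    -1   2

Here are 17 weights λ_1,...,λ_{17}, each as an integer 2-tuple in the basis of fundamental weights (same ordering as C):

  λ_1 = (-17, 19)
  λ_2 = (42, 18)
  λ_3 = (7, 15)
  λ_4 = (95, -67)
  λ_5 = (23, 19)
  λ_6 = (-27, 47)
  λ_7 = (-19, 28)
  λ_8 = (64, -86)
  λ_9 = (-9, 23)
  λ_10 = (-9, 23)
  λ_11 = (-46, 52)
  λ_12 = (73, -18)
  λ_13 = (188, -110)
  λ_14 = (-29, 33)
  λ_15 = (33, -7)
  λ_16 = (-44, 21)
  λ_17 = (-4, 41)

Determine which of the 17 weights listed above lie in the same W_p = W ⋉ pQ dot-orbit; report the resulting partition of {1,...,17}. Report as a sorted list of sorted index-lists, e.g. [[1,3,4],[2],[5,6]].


Cartan matrix: type A_2 (|W|=6); un-permuting the 2 rows.

Ā_23 reps of the 17 weights (A_2, coords as presented):

    1: (16, 4)
    2: (16, 4)
    3: (7, 15)
    4: (16, 4)
    5: (2, 1)
    6: (2, 1)
    7: (12, 5)
    8: (16, 4)
    9: (7, 15)
    10: (7, 15)
    11: (7, 15)
    12: (12, 5)
    13: (12, 5)
    14: (12, 5)
    15: (12, 5)
    16: (2, 1)
    17: (16, 4)

4 distinct reps among the 17 weights ⇒ 4 W_23-linkage classes:

[[1, 2, 4, 8, 17], [3, 9, 10, 11], [5, 6, 16], [7, 12, 13, 14, 15]]


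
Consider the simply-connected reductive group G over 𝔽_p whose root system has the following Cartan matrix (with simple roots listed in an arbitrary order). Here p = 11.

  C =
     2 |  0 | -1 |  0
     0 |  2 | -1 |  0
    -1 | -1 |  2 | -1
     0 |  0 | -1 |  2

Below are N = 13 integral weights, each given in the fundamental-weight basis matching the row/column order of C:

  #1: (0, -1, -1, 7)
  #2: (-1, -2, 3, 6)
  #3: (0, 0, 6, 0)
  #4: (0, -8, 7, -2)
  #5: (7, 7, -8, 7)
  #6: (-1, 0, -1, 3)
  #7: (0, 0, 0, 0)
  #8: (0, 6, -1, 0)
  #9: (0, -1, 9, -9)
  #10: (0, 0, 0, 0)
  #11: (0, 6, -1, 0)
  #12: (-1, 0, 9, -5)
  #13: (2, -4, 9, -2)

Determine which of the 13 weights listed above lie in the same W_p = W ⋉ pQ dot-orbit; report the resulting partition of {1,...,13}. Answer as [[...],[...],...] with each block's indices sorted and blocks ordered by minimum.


Root system D_4: the 4×4 matrix C matches after relabeling.

Folding the 13 weights λ_j+ρ into Ā_11 (reps in the given 4-coord order):

  1: (1, 0, 0, 8) · 2: (0, 1, 0, 7) · 3: (1, 1, 1, 1) · 4: (1, 7, 0, 1) · 5: (1, 1, 1, 1) · 6: (0, 1, 0, 4) · 7: (1, 1, 1, 1) · 8: (1, 7, 0, 1) · 9: (1, 0, 0, 8) · 10: (1, 1, 1, 1) · 11: (1, 7, 0, 1) · 12: (0, 1, 0, 4) · 13: (1, 1, 1, 1)

Grouping the 13 weights by Ā_11-representative: 5 linkage classes.

[[1, 9], [2], [3, 5, 7, 10, 13], [4, 8, 11], [6, 12]]


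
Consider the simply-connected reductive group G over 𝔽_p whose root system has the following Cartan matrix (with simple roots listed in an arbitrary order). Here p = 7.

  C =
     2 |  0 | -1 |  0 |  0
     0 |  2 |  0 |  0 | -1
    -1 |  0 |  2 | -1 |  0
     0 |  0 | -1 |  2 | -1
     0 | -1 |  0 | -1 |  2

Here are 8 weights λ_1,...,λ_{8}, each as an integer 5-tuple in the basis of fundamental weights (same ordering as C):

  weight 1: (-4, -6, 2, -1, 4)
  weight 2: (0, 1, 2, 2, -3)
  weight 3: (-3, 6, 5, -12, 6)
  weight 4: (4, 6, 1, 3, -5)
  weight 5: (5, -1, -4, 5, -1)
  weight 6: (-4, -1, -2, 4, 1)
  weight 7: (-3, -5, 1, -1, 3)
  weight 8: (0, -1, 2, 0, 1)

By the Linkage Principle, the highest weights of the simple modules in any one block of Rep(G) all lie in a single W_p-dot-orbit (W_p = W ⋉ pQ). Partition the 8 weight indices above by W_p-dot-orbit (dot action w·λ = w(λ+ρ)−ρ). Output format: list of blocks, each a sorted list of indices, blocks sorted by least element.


A_5 Cartan matrix, 5 simple roots permuted; ρ=(1,1,1,1,1).

Alcove-folded reps (p=7, 8 weights, presented ϖ-order):

  λ_1+ρ ↦ (2, 4, 0, 0, 0);  λ_2+ρ ↦ (1, 0, 3, 1, 2);  λ_3+ρ ↦ (2, 4, 0, 0, 0);  λ_4+ρ ↦ (2, 4, 0, 0, 0);  λ_5+ρ ↦ (1, 0, 3, 1, 2);  λ_6+ρ ↦ (1, 0, 3, 1, 2);  λ_7+ρ ↦ (2, 4, 0, 0, 0);  λ_8+ρ ↦ (1, 0, 3, 1, 2)

Linkage partition of the 8 weights (2 classes, p=7):

[[1, 3, 4, 7], [2, 5, 6, 8]]


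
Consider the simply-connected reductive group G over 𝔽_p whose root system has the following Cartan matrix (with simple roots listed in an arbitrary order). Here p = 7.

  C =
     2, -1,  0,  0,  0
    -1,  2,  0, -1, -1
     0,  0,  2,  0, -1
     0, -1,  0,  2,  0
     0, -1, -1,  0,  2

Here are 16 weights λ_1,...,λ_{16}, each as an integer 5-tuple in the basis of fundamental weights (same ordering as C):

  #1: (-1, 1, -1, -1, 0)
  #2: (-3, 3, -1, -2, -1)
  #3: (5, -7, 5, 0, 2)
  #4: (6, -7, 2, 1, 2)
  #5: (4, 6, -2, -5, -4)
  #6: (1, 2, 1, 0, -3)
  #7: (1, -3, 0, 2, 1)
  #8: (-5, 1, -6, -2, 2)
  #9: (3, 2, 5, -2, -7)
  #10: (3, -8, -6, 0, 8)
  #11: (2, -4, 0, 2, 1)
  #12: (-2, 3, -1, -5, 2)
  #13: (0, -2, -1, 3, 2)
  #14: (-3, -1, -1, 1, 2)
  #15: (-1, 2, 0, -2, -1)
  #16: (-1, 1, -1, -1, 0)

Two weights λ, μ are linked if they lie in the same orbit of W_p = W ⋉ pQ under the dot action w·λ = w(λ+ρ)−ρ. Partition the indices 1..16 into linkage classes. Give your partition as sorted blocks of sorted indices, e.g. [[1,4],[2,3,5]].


Cartan matrix: type D_5 (|W|=1920); un-permuting the 5 rows.

λ_j+ρ reflected into Ā_7 (⟨·,θ^∨⟩≤7); 5-tuples as given:

  λ_1+ρ ↦ (0, 2, 0, 0, 1)
  λ_2+ρ ↦ (2, 1, 0, 1, 0)
  λ_3+ρ ↦ (0, 2, 1, 1, 0)
  λ_4+ρ ↦ (0, 1, 0, 3, 0)
  λ_5+ρ ↦ (0, 2, 1, 1, 0)
  λ_6+ρ ↦ (2, 1, 0, 1, 0)
  λ_7+ρ ↦ (0, 2, 1, 1, 0)
  λ_8+ρ ↦ (2, 1, 0, 1, 0)
  λ_9+ρ ↦ (0, 1, 0, 3, 0)
  λ_10+ρ ↦ (2, 1, 0, 1, 0)
  λ_11+ρ ↦ (0, 2, 0, 0, 1)
  λ_12+ρ ↦ (0, 1, 0, 3, 0)
  λ_13+ρ ↦ (0, 1, 0, 3, 0)
  λ_14+ρ ↦ (0, 2, 0, 0, 1)
  λ_15+ρ ↦ (0, 2, 1, 1, 0)
  λ_16+ρ ↦ (0, 2, 0, 0, 1)

4 distinct reps among the 16 weights ⇒ 4 W_7-linkage classes:

[[1, 11, 14, 16], [2, 6, 8, 10], [3, 5, 7, 15], [4, 9, 12, 13]]


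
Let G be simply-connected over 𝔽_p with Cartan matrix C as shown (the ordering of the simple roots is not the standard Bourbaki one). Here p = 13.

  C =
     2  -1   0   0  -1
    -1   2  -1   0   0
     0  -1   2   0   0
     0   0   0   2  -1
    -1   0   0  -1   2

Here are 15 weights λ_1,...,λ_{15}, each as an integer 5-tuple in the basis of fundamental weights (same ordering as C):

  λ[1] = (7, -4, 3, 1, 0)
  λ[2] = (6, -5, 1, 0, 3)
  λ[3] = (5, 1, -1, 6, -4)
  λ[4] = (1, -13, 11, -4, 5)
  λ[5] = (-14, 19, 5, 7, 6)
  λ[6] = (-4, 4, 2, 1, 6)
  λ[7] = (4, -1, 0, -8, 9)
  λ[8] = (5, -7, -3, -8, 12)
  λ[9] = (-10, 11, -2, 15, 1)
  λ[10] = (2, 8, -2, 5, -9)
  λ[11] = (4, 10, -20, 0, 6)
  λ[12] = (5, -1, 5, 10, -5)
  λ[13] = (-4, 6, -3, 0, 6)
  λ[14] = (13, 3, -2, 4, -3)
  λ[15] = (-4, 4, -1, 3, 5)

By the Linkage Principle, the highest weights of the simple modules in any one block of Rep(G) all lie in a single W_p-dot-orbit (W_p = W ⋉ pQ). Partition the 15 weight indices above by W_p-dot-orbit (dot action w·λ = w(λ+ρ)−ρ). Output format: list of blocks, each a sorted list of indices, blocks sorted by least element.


A_5 Cartan matrix, 5 simple roots permuted; ρ=(1,1,1,1,1).

Folding the 15 weights λ_j+ρ into Ā_13 (reps in the given 5-coord order):

    λ_1 → (5, 3, 1, 2, 1)
    λ_2 → (3, 2, 2, 1, 4)
    λ_3 → (3, 2, 0, 4, 3)
    λ_4 → (3, 2, 0, 4, 3)
    λ_5 → (2, 0, 0, 1, 4)
    λ_6 → (3, 2, 2, 1, 4)
    λ_7 → (3, 2, 0, 4, 3)
    λ_8 → (2, 0, 0, 1, 4)
    λ_9 → (3, 2, 2, 1, 4)
    λ_10 → (5, 3, 1, 2, 1)
    λ_11 → (3, 2, 0, 4, 3)
    λ_12 → (2, 0, 0, 1, 4)
    λ_13 → (3, 2, 2, 1, 4)
    λ_14 → (5, 3, 1, 2, 1)
    λ_15 → (3, 2, 0, 4, 3)

Partition of {1..15} into 4 W_13-dot-orbits:

[[1, 10, 14], [2, 6, 9, 13], [3, 4, 7, 11, 15], [5, 8, 12]]


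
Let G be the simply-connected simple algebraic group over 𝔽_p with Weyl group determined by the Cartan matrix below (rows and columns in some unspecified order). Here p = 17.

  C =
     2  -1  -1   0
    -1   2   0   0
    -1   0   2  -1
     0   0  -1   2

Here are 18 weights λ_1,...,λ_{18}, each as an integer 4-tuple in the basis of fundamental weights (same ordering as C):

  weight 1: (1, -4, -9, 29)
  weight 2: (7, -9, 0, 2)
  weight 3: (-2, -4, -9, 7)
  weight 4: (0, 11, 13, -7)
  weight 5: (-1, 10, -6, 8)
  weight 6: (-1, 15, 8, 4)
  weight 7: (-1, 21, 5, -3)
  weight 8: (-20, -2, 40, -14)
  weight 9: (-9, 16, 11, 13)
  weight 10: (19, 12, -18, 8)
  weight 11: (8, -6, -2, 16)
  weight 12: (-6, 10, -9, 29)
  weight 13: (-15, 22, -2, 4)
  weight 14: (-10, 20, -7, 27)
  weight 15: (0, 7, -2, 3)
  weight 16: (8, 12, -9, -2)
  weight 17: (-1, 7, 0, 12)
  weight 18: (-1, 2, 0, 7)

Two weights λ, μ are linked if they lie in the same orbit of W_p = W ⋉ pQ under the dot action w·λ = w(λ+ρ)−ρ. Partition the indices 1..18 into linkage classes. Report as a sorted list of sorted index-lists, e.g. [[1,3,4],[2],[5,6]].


Cartan matrix: type A_4 (|W|=120); un-permuting the 4 rows.

Alcove-folded reps (p=17, 18 weights, presented ϖ-order):

  λ_1+ρ ↦ (1, 2, 4, 4)
  λ_2+ρ ↦ (0, 8, 1, 3)
  λ_3+ρ ↦ (0, 8, 1, 3)
  λ_4+ρ ↦ (1, 2, 4, 4)
  λ_5+ρ ↦ (5, 6, 0, 4)
  λ_6+ρ ↦ (0, 3, 1, 8)
  λ_7+ρ ↦ (5, 6, 0, 4)
  λ_8+ρ ↦ (1, 2, 4, 4)
  λ_9+ρ ↦ (0, 8, 1, 3)
  λ_10+ρ ↦ (0, 3, 1, 8)
  λ_11+ρ ↦ (0, 3, 1, 8)
  λ_12+ρ ↦ (5, 6, 0, 4)
  λ_13+ρ ↦ (1, 2, 4, 4)
  λ_14+ρ ↦ (5, 6, 0, 4)
  λ_15+ρ ↦ (0, 8, 1, 3)
  λ_16+ρ ↦ (0, 8, 1, 3)
  λ_17+ρ ↦ (0, 3, 1, 8)
  λ_18+ρ ↦ (0, 3, 1, 8)

These 18 weights hit 4 W_17-dot-orbits; sizes (4, 5, 4, 5):

[[1, 4, 8, 13], [2, 3, 9, 15, 16], [5, 7, 12, 14], [6, 10, 11, 17, 18]]


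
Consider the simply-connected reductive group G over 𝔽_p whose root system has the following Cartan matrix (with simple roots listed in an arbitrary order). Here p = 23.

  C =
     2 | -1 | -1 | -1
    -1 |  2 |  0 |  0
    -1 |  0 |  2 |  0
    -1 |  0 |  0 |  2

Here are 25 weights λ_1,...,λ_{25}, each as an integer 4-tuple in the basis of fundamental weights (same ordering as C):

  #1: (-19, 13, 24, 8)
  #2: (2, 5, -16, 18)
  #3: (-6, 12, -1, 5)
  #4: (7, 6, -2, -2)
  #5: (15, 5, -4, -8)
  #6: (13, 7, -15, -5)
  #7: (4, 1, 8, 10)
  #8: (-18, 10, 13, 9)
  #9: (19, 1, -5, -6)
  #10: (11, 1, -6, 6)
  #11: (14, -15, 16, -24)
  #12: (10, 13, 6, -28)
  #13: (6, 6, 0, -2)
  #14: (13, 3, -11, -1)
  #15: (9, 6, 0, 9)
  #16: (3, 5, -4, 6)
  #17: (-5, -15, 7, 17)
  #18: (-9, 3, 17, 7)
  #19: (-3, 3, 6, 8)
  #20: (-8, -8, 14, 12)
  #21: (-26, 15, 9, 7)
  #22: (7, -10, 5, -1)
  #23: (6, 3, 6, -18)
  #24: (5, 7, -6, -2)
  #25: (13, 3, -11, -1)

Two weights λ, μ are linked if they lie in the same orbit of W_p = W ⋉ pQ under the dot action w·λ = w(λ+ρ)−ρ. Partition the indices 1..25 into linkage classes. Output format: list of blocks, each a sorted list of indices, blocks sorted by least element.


Dynkin diagram of C (from the 6 off-diagonal −1 entries): D_4.

Ā_23 reps of the 25 weights (D_4, coords as presented):

  λ_1+ρ ↦ (2, 2, 5, 7) · λ_2+ρ ↦ (1, 6, 3, 7) · λ_3+ρ ↦ (0, 8, 5, 1) · λ_4+ρ ↦ (6, 7, 1, 1) · λ_5+ρ ↦ (1, 6, 3, 7) · λ_6+ρ ↦ (4, 4, 10, 0) · λ_7+ρ ↦ (2, 2, 5, 7) · λ_8+ρ ↦ (1, 6, 3, 7) · λ_9+ρ ↦ (1, 2, 4, 5) · λ_10+ρ ↦ (2, 2, 5, 7) · λ_11+ρ ↦ (0, 8, 5, 1) · λ_12+ρ ↦ (2, 2, 5, 7) · λ_13+ρ ↦ (6, 7, 1, 1) · λ_14+ρ ↦ (4, 4, 10, 0) · λ_15+ρ ↦ (1, 2, 4, 5) · λ_16+ρ ↦ (1, 6, 3, 7) · λ_17+ρ ↦ (4, 4, 10, 0) · λ_18+ρ ↦ (4, 4, 10, 0) · λ_19+ρ ↦ (2, 2, 5, 7) · λ_20+ρ ↦ (6, 7, 1, 1) · λ_21+ρ ↦ (6, 7, 1, 1) · λ_22+ρ ↦ (0, 8, 5, 1) · λ_23+ρ ↦ (1, 6, 3, 7) · λ_24+ρ ↦ (0, 8, 5, 1) · λ_25+ρ ↦ (4, 4, 10, 0)

Linkage partition of the 25 weights (6 classes, p=23):

[[1, 7, 10, 12, 19], [2, 5, 8, 16, 23], [3, 11, 22, 24], [4, 13, 20, 21], [6, 14, 17, 18, 25], [9, 15]]


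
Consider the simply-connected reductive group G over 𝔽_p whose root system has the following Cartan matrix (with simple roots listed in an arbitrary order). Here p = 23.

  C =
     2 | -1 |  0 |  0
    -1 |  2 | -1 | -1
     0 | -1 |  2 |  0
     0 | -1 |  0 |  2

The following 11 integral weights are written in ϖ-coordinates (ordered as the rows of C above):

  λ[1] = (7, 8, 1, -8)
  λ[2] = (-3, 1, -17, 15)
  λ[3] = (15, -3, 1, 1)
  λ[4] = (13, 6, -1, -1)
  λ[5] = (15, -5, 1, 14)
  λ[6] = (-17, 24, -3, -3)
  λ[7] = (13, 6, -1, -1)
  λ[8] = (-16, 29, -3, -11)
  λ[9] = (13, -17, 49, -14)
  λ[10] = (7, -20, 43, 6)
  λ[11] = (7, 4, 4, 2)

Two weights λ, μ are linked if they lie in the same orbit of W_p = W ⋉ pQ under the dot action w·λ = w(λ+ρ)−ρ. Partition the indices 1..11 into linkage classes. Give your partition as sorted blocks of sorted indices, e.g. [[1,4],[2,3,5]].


Type D_4, rank 4, |W|=192; reorder rows/cols to standard.

W_23-reps of the 11 weights in Ā_23 (same 4-coord order as C):

  λ_1+ρ ↦ (8, 2, 2, 7) · λ_2+ρ ↦ (14, 2, 0, 0) · λ_3+ρ ↦ (14, 2, 0, 0) · λ_4+ρ ↦ (14, 2, 0, 0) · λ_5+ρ ↦ (8, 2, 2, 7) · λ_6+ρ ↦ (14, 2, 0, 0) · λ_7+ρ ↦ (14, 2, 0, 0) · λ_8+ρ ↦ (8, 2, 5, 3) · λ_9+ρ ↦ (8, 2, 2, 7) · λ_10+ρ ↦ (8, 2, 2, 7) · λ_11+ρ ↦ (8, 2, 5, 3)

These 11 weights hit 3 W_23-dot-orbits; sizes (4, 5, 2):

[[1, 5, 9, 10], [2, 3, 4, 6, 7], [8, 11]]


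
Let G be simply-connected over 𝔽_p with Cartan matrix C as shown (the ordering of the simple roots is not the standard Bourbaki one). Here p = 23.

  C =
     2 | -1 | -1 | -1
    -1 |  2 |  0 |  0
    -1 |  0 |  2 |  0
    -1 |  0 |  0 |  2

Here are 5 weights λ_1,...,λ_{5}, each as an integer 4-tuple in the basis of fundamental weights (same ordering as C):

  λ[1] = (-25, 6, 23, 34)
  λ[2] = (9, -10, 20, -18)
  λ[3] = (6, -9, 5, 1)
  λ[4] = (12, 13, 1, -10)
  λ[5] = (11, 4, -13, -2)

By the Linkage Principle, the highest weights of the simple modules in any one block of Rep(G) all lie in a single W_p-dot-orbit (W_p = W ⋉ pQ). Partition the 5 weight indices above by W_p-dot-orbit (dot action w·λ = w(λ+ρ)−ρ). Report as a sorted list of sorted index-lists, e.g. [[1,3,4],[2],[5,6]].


Root system D_4: the 4×4 matrix C matches after relabeling.

Ā_23 reps of the 5 weights (D_4, coords as presented):

  1: (1, 4, 11, 0);  2: (1, 7, 5, 1);  3: (1, 7, 5, 1);  4: (2, 8, 4, 3);  5: (1, 4, 11, 0)

Grouping the 5 weights by Ā_23-representative: 3 linkage classes.

[[1, 5], [2, 3], [4]]


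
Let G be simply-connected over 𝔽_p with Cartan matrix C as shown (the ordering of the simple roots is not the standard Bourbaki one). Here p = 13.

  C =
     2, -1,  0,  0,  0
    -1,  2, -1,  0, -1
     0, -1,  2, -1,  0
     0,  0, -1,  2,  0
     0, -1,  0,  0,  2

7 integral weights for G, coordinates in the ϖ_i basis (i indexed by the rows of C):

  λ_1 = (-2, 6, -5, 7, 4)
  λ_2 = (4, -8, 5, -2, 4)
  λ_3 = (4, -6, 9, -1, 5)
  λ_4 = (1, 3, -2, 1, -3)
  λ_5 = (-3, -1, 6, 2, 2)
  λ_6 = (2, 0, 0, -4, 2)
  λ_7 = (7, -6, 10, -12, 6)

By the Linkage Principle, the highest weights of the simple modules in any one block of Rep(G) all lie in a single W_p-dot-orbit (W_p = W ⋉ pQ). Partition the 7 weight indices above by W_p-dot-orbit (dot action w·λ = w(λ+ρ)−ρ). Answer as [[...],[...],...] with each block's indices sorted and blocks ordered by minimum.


D_5 Cartan matrix, 5 simple roots permuted; ρ=(1,1,1,1,1).

Each λ_j+ρ reduced to Ā_13; 5-tuples below use C's row order:

  λ_1+ρ ↦ (2, 1, 1, 1, 2);  λ_2+ρ ↦ (2, 1, 1, 1, 2);  λ_3+ρ ↦ (0, 2, 0, 3, 1);  λ_4+ρ ↦ (2, 1, 1, 1, 2);  λ_5+ρ ↦ (0, 2, 0, 3, 1);  λ_6+ρ ↦ (2, 1, 1, 1, 2);  λ_7+ρ ↦ (0, 2, 0, 3, 1)

Partition of {1..7} into 2 W_13-dot-orbits:

[[1, 2, 4, 6], [3, 5, 7]]


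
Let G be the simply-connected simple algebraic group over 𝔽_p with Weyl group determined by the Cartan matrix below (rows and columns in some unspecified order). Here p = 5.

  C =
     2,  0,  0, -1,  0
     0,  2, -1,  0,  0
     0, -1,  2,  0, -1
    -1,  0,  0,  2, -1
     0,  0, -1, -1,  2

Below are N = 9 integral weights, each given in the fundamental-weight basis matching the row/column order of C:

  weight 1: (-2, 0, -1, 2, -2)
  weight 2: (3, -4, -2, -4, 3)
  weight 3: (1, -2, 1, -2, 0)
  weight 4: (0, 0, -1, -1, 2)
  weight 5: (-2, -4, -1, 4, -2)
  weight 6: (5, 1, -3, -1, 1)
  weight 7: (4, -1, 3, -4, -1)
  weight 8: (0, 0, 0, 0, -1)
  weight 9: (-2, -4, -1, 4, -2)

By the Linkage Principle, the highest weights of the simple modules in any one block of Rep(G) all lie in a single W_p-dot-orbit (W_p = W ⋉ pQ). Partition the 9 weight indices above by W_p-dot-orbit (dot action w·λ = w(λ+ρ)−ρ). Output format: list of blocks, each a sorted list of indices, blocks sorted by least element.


Cartan matrix: type A_5 (|W|=720); un-permuting the 5 rows.

Alcove-folded reps (p=5, 9 weights, presented ϖ-order):

  [1] (1, 0, 1, 1, 0) · [2] (1, 1, 0, 0, 3) · [3] (1, 1, 1, 1, 0) · [4] (1, 1, 0, 0, 3) · [5] (1, 1, 0, 0, 3) · [6] (2, 2, 0, 1, 0) · [7] (1, 1, 0, 0, 3) · [8] (1, 1, 1, 1, 0) · [9] (1, 1, 0, 0, 3)

Linkage partition of the 9 weights (4 classes, p=5):

[[1], [2, 4, 5, 7, 9], [3, 8], [6]]


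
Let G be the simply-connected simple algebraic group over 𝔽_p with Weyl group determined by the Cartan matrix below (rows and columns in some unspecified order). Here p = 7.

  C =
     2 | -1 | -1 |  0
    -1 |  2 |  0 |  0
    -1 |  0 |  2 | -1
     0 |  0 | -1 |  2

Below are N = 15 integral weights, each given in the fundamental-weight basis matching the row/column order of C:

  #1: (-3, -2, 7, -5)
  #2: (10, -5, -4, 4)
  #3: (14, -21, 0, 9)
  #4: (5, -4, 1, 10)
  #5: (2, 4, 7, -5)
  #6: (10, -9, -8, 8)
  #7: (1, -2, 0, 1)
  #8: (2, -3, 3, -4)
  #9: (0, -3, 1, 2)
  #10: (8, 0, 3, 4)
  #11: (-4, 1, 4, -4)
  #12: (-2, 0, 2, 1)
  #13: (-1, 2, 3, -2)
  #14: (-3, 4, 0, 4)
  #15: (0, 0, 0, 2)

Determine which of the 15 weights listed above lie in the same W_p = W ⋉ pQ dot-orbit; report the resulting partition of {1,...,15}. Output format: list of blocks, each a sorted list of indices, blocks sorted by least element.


Dynkin diagram of C (from the 6 off-diagonal −1 entries): A_4.

W_7-reps of the 15 weights in Ā_7 (same 4-coord order as C):

  λ_1 → (1, 1, 1, 3)
  λ_2 → (1, 2, 1, 3)
  λ_3 → (1, 1, 1, 3)
  λ_4 → (1, 1, 1, 2)
  λ_5 → (1, 2, 1, 3)
  λ_6 → (1, 2, 1, 3)
  λ_7 → (1, 1, 1, 2)
  λ_8 → (1, 2, 1, 3)
  λ_9 → (1, 1, 1, 3)
  λ_10 → (1, 0, 2, 2)
  λ_11 → (1, 1, 1, 2)
  λ_12 → (1, 0, 2, 2)
  λ_13 → (0, 3, 3, 1)
  λ_14 → (1, 1, 1, 2)
  λ_15 → (1, 1, 1, 3)

The 15 indices split into 5 linkage classes (same alcove rep ⇔ same W_7-dot-orbit):

[[1, 3, 9, 15], [2, 5, 6, 8], [4, 7, 11, 14], [10, 12], [13]]


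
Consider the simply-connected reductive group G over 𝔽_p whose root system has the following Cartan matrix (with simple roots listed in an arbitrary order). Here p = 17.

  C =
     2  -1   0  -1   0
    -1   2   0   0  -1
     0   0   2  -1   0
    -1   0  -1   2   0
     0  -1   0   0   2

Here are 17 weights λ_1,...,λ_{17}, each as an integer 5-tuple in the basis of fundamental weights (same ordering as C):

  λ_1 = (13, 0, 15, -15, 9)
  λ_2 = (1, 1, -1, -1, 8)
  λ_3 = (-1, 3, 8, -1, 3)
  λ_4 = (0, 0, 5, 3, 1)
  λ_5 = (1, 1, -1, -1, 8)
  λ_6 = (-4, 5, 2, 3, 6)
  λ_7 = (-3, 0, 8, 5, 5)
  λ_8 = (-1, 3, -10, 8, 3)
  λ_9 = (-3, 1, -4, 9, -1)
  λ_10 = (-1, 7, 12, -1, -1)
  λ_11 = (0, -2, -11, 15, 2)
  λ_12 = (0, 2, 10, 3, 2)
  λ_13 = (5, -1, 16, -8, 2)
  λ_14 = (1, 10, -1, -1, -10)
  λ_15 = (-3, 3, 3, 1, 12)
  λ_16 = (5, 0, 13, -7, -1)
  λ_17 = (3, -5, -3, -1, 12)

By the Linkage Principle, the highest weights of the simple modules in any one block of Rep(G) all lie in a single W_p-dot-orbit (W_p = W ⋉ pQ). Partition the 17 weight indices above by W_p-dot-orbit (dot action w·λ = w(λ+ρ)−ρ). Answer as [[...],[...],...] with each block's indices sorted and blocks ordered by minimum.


Cartan matrix: type A_5 (|W|=720); un-permuting the 5 rows.

Alcove-folded reps (p=17, 17 weights, presented ϖ-order):

  λ_1 → (0, 1, 8, 6, 0);  λ_2 → (2, 2, 0, 0, 9);  λ_3 → (0, 4, 9, 0, 4);  λ_4 → (1, 1, 6, 4, 2);  λ_5 → (2, 2, 0, 0, 9);  λ_6 → (3, 3, 3, 1, 7);  λ_7 → (1, 1, 6, 4, 2);  λ_8 → (0, 4, 9, 0, 4);  λ_9 → (2, 0, 3, 5, 0);  λ_10 → (0, 4, 9, 0, 4);  λ_11 → (0, 1, 8, 6, 0);  λ_12 → (1, 1, 6, 4, 2);  λ_13 → (0, 1, 8, 6, 0);  λ_14 → (2, 2, 0, 0, 9);  λ_15 → (2, 2, 0, 0, 9);  λ_16 → (0, 1, 8, 6, 0);  λ_17 → (2, 2, 0, 0, 9)

6 distinct reps among the 17 weights ⇒ 6 W_17-linkage classes:

[[1, 11, 13, 16], [2, 5, 14, 15, 17], [3, 8, 10], [4, 7, 12], [6], [9]]


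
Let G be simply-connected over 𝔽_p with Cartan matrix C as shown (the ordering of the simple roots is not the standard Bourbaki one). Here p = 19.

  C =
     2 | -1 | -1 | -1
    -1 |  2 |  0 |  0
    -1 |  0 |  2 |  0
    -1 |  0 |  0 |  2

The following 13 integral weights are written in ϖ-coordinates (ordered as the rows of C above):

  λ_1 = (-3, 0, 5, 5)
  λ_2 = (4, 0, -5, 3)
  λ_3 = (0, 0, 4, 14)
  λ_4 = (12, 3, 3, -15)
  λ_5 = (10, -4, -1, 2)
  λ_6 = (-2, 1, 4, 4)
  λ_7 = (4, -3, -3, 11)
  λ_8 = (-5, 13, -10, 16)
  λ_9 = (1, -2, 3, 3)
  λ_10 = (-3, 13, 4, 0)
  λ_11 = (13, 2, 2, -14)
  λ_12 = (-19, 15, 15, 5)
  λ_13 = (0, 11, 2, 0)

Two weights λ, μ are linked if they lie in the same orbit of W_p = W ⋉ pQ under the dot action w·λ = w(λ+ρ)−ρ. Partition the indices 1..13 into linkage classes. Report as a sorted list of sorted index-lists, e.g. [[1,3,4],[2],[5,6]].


D_4 Cartan matrix, 4 simple roots permuted; ρ=(1,1,1,1).

Each λ_j+ρ reduced to Ā_19; 4-tuples below use C's row order:

  [1] (1, 1, 4, 4)
  [2] (1, 1, 4, 4)
  [3] (1, 2, 2, 12)
  [4] (1, 2, 2, 12)
  [5] (5, 3, 0, 3)
  [6] (1, 1, 4, 4)
  [7] (1, 2, 2, 12)
  [8] (1, 1, 4, 4)
  [9] (1, 1, 4, 4)
  [10] (1, 12, 3, 1)
  [11] (1, 2, 2, 12)
  [12] (1, 2, 2, 12)
  [13] (1, 12, 3, 1)

Grouping the 13 weights by Ā_19-representative: 4 linkage classes.

[[1, 2, 6, 8, 9], [3, 4, 7, 11, 12], [5], [10, 13]]


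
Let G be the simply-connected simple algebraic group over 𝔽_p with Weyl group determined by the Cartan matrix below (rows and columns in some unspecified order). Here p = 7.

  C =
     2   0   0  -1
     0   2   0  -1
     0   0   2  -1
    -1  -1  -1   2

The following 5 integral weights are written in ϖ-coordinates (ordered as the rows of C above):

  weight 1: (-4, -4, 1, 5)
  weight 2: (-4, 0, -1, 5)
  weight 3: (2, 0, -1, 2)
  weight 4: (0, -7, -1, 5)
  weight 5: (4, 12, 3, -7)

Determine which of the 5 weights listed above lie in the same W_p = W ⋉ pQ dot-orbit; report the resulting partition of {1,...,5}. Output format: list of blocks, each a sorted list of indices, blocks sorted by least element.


Cartan matrix: type D_4 (|W|=192); un-permuting the 4 rows.

Folding the 5 weights λ_j+ρ into Ā_7 (reps in the given 4-coord order):

  λ_1+ρ ↦ (2, 2, 1, 1)
  λ_2+ρ ↦ (3, 1, 0, 0)
  λ_3+ρ ↦ (3, 1, 0, 0)
  λ_4+ρ ↦ (1, 6, 0, 0)
  λ_5+ρ ↦ (2, 2, 1, 1)

The 5 indices split into 3 linkage classes (same alcove rep ⇔ same W_7-dot-orbit):

[[1, 5], [2, 3], [4]]


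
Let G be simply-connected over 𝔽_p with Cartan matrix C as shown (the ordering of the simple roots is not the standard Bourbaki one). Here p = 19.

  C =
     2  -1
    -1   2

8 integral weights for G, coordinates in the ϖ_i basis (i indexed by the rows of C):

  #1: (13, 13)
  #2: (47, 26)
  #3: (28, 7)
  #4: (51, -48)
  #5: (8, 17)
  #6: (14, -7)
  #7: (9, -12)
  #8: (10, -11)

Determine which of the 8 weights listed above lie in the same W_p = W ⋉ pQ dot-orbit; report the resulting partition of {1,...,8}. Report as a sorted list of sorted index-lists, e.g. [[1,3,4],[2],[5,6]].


Root system A_2: the 2×2 matrix C matches after relabeling.

Folding the 8 weights λ_j+ρ into Ā_19 (reps in the given 2-coord order):

    [1] (5, 5)
    [2] (1, 10)
    [3] (1, 10)
    [4] (5, 5)
    [5] (1, 10)
    [6] (9, 6)
    [7] (1, 10)
    [8] (1, 10)

The 8 indices split into 3 linkage classes (same alcove rep ⇔ same W_19-dot-orbit):

[[1, 4], [2, 3, 5, 7, 8], [6]]


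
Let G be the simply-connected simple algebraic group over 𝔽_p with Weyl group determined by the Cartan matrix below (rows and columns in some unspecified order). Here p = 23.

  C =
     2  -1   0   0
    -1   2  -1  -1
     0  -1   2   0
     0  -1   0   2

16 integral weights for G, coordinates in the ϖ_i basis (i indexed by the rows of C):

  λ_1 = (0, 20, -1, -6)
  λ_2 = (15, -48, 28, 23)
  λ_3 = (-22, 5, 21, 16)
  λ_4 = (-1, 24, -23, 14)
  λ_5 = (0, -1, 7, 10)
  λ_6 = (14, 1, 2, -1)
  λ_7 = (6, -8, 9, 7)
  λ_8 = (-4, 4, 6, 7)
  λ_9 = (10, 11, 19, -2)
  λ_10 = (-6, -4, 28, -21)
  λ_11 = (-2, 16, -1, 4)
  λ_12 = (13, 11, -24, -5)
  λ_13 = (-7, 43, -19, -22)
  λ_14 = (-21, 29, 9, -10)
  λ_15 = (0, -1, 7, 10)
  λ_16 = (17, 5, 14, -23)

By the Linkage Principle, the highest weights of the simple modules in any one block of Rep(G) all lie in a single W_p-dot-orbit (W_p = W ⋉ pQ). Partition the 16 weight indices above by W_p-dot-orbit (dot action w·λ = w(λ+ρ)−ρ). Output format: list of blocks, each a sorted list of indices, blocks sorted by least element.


Cartan matrix: type D_4 (|W|=192); un-permuting the 4 rows.

W_23-reps of the 16 weights in Ā_23 (same 4-coord order as C):

  1: (1, 1, 0, 5)
  2: (1, 1, 0, 5)
  3: (1, 1, 0, 5)
  4: (15, 2, 3, 0)
  5: (1, 0, 8, 11)
  6: (15, 2, 3, 0)
  7: (0, 7, 3, 1)
  8: (3, 2, 7, 8)
  9: (1, 0, 8, 11)
  10: (15, 2, 3, 0)
  11: (1, 1, 0, 5)
  12: (1, 0, 8, 11)
  13: (15, 2, 3, 0)
  14: (3, 2, 7, 8)
  15: (1, 0, 8, 11)
  16: (1, 1, 0, 5)

Grouping the 16 weights by Ā_23-representative: 5 linkage classes.

[[1, 2, 3, 11, 16], [4, 6, 10, 13], [5, 9, 12, 15], [7], [8, 14]]


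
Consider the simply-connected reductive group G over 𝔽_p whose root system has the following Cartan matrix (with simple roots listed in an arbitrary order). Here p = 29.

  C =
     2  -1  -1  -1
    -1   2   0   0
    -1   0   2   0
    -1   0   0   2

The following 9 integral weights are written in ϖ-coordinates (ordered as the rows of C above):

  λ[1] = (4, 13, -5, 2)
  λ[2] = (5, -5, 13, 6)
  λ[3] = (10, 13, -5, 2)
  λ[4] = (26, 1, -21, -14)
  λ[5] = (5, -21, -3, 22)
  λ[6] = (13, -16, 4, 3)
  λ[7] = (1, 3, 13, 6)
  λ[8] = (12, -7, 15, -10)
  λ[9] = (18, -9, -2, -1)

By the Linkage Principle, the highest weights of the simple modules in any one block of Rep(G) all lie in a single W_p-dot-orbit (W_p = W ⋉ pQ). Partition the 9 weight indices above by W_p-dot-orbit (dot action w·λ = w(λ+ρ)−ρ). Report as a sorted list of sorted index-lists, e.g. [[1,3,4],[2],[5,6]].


Dynkin diagram of C (from the 6 off-diagonal −1 entries): D_4.

Ā_29 reps of the 9 weights (D_4, coords as presented):

  [1] (1, 14, 4, 3);  [2] (2, 4, 14, 7);  [3] (1, 14, 4, 3);  [4] (2, 4, 14, 7);  [5] (2, 4, 14, 7);  [6] (1, 14, 4, 3);  [7] (2, 4, 14, 7);  [8] (2, 4, 14, 7);  [9] (10, 8, 1, 0)

Grouping the 9 weights by Ā_29-representative: 3 linkage classes.

[[1, 3, 6], [2, 4, 5, 7, 8], [9]]


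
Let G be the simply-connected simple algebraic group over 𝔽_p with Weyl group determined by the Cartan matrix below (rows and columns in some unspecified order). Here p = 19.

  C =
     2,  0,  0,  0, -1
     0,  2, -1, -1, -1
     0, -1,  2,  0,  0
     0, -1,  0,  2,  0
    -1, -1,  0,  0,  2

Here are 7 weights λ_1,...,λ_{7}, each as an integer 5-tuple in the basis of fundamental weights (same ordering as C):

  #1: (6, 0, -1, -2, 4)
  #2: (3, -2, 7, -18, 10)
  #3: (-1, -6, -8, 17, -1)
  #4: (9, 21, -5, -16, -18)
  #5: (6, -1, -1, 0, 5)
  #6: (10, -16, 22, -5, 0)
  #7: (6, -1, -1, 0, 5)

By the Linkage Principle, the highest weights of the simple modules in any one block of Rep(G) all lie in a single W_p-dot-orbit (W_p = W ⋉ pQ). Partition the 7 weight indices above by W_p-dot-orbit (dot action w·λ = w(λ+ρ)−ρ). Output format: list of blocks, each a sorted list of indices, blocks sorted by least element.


Dynkin diagram of C (from the 8 off-diagonal −1 entries): D_5.

Each λ_j+ρ reduced to Ā_19; 5-tuples below use C's row order:

  [1] (7, 0, 0, 1, 5);  [2] (3, 0, 10, 1, 1);  [3] (7, 0, 0, 1, 5);  [4] (3, 0, 10, 1, 1);  [5] (7, 0, 0, 1, 5);  [6] (3, 0, 10, 1, 1);  [7] (7, 0, 0, 1, 5)

The 7 indices split into 2 linkage classes (same alcove rep ⇔ same W_19-dot-orbit):

[[1, 3, 5, 7], [2, 4, 6]]


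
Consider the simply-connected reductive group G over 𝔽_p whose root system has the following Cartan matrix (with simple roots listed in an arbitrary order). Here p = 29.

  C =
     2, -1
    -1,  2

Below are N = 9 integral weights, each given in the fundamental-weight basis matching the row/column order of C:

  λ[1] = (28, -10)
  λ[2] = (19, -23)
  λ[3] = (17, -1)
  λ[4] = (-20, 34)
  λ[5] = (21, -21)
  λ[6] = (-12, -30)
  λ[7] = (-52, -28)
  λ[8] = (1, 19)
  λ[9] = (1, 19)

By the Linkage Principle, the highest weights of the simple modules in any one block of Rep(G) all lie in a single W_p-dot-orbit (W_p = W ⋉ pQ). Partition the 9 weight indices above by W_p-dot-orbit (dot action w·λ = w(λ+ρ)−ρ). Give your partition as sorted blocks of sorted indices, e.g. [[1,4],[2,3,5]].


Dynkin diagram of C (from the 2 off-diagonal −1 entries): A_2.

λ_j+ρ reflected into Ā_29 (⟨·,θ^∨⟩≤29); 2-tuples as given:

  λ_1+ρ ↦ (20, 9) · λ_2+ρ ↦ (2, 20) · λ_3+ρ ↦ (18, 0) · λ_4+ρ ↦ (13, 10) · λ_5+ρ ↦ (2, 20) · λ_6+ρ ↦ (18, 0) · λ_7+ρ ↦ (2, 20) · λ_8+ρ ↦ (2, 20) · λ_9+ρ ↦ (2, 20)

Grouping the 9 weights by Ā_29-representative: 4 linkage classes.

[[1], [2, 5, 7, 8, 9], [3, 6], [4]]


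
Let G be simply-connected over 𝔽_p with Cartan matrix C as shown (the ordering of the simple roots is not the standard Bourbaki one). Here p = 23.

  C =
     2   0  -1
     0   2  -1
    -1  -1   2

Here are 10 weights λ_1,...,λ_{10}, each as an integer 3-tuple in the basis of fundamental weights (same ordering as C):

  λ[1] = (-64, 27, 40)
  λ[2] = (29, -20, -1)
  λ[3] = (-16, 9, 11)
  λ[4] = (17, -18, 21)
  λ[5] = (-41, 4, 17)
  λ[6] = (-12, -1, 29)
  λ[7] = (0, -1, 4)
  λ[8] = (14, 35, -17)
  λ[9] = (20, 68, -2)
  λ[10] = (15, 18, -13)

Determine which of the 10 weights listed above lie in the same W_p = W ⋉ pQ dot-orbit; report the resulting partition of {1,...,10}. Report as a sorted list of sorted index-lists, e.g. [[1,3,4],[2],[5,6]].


A_3 Cartan matrix, 3 simple roots permuted; ρ=(1,1,1).

Folding the 10 weights λ_j+ρ into Ā_23 (reps in the given 3-coord order):

  λ_1 → (1, 0, 5)
  λ_2 → (4, 7, 12)
  λ_3 → (12, 7, 3)
  λ_4 → (1, 0, 5)
  λ_5 → (1, 0, 5)
  λ_6 → (4, 7, 12)
  λ_7 → (1, 0, 5)
  λ_8 → (12, 7, 3)
  λ_9 → (2, 0, 20)
  λ_10 → (4, 7, 12)

Partition of {1..10} into 4 W_23-dot-orbits:

[[1, 4, 5, 7], [2, 6, 10], [3, 8], [9]]


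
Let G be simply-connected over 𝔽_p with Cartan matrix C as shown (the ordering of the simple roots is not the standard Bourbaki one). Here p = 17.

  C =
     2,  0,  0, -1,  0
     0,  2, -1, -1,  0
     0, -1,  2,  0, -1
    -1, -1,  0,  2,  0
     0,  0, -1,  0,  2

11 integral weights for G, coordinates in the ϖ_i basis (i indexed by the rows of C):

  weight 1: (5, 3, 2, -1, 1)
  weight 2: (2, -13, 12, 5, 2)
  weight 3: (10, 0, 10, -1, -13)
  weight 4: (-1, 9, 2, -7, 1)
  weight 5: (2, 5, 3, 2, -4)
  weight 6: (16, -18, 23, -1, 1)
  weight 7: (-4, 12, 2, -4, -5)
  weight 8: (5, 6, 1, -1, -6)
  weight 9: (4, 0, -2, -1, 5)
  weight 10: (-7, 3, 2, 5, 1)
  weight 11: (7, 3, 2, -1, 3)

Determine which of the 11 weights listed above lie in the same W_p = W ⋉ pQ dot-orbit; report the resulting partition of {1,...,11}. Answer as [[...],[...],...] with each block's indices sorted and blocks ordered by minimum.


A_5 Cartan matrix, 5 simple roots permuted; ρ=(1,1,1,1,1).

Ā_17 reps of the 11 weights (A_5, coords as presented):

  λ_1+ρ ↦ (6, 4, 3, 0, 2);  λ_2+ρ ↦ (3, 6, 1, 3, 3);  λ_3+ρ ↦ (5, 0, 1, 0, 5);  λ_4+ρ ↦ (6, 4, 3, 0, 2);  λ_5+ρ ↦ (3, 6, 1, 3, 3);  λ_6+ρ ↦ (2, 0, 0, 8, 0);  λ_7+ρ ↦ (3, 6, 1, 3, 3);  λ_8+ρ ↦ (6, 4, 3, 0, 2);  λ_9+ρ ↦ (5, 0, 1, 0, 5);  λ_10+ρ ↦ (6, 4, 3, 0, 2);  λ_11+ρ ↦ (6, 4, 3, 0, 2)

Grouping the 11 weights by Ā_17-representative: 4 linkage classes.

[[1, 4, 8, 10, 11], [2, 5, 7], [3, 9], [6]]


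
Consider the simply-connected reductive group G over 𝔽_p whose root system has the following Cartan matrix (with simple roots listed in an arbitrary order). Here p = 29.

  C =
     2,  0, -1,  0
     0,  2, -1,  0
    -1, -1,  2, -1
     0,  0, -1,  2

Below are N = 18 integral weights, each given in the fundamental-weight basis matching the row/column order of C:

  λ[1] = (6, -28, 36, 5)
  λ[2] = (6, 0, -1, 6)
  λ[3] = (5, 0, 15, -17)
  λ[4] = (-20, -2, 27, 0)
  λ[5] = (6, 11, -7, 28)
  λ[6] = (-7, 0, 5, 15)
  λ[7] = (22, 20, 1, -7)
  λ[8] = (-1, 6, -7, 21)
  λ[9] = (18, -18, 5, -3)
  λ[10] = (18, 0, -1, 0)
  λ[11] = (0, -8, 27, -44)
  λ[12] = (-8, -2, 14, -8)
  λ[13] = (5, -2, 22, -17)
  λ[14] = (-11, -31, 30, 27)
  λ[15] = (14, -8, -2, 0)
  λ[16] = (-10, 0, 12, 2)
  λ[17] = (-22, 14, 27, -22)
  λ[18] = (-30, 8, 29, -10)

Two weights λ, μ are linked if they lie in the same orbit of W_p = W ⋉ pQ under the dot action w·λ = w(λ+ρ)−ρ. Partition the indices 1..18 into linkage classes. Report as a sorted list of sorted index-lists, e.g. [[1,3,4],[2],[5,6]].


C ↔ D_4 under row/col permutation; |W(D_4)| = 192.

Alcove-folded reps (p=29, 18 weights, presented ϖ-order):

  λ_1+ρ ↦ (6, 2, 6, 7)
  λ_2+ρ ↦ (7, 1, 0, 7)
  λ_3+ρ ↦ (6, 1, 0, 16)
  λ_4+ρ ↦ (19, 1, 0, 1)
  λ_5+ρ ↦ (6, 1, 0, 16)
  λ_6+ρ ↦ (6, 1, 0, 16)
  λ_7+ρ ↦ (6, 4, 2, 11)
  λ_8+ρ ↦ (6, 1, 0, 16)
  λ_9+ρ ↦ (6, 4, 2, 11)
  λ_10+ρ ↦ (19, 1, 0, 1)
  λ_11+ρ ↦ (7, 1, 0, 7)
  λ_12+ρ ↦ (7, 1, 0, 7)
  λ_13+ρ ↦ (6, 1, 0, 16)
  λ_14+ρ ↦ (19, 1, 0, 1)
  λ_15+ρ ↦ (7, 1, 0, 7)
  λ_16+ρ ↦ (9, 1, 4, 3)
  λ_17+ρ ↦ (7, 1, 0, 7)
  λ_18+ρ ↦ (19, 1, 0, 1)

Grouping the 18 weights by Ā_29-representative: 6 linkage classes.

[[1], [2, 11, 12, 15, 17], [3, 5, 6, 8, 13], [4, 10, 14, 18], [7, 9], [16]]
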